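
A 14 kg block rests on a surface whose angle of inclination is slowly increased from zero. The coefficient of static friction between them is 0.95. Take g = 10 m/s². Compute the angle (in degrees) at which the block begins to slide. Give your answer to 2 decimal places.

At the threshold of sliding, static friction is at its maximum μ_s N and exactly balances the weight component along the incline: mg sin θ = μ_s mg cos θ.
Hence tan θ = μ_s = 0.95, so θ = arctan(0.95) = 43.5312°.

43.53°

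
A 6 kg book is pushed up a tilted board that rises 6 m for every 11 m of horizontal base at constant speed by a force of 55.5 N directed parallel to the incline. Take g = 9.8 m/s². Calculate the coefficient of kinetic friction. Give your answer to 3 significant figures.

At constant speed ΣF = 0 along the incline. The applied 55.5 N acts up the slope; the weight component mg sin 28.61° = 28.157 N and kinetic friction μN both act down the slope.
So 55.5 = 28.157 + μ × 51.620, giving μ = (55.5 − 28.157) / 51.620 = 0.5297.

0.530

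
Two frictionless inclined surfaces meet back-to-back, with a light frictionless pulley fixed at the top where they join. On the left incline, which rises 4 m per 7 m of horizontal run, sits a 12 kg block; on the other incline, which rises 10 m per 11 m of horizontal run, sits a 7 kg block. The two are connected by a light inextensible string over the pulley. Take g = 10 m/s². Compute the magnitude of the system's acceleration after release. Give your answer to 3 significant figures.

Resolve each weight along its own incline: the 12 kg mass has component 12 × 10 × sin 29.74° = 59.537 N down its slope, and the 7 kg mass has 7 × 10 × sin 42.27° = 47.087 N down its slope.
The 12 kg side's 59.537 N exceeds the other side's 47.087 N, so that mass slides down and the 7 kg mass slides up. Taking that direction as positive, Newton's second law for the whole system gives 59.537 − 47.087 = (12 + 7) a, so a = 12.450 / 19 = 0.6553 m/s².

0.655 m/s²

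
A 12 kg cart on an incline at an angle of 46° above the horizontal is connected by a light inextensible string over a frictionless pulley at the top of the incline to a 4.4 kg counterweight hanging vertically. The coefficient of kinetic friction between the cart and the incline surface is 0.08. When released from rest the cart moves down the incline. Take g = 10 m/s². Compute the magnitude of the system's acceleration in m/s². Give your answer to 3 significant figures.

For the cart on the incline: the weight component along the slope is m₁g sin 46° = 12 × 10 × 0.7193 = 86.316 N and the normal force is N = m₁g cos 46° = 83.359 N.
Kinetic friction opposes the cart's motion down the incline: f = μN = 0.08 × 83.359 = 6.669 N acting up the slope.
Newton's second law for the cart (down-slope positive): 86.316 − 6.669 − T = 12 a. For the hanging counterweight (upward positive): T − 4.4 × 10 = 4.4 a.
Adding the two equations eliminates T: 35.647 = 16.4 a, so a = 2.1736 m/s².

2.17 m/s²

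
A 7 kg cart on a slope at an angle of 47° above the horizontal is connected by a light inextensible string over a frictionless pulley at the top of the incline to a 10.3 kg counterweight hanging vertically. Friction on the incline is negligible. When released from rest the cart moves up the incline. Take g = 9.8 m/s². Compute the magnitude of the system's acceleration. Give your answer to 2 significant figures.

2.9 m/s²

For the cart on the incline: the weight component along the slope is m₁g sin 47° = 7 × 9.8 × 0.7314 = 50.174 N and the normal force is N = m₁g cos 47° = 46.785 N.
Newton's second law for the cart (up-slope positive): T − 50.174 = 7 a. For the hanging counterweight (downward positive): 10.3 × 9.8 − T = 10.3 a.
Adding the two equations eliminates T: 50.766 = 17.3 a, so a = 2.9345 m/s².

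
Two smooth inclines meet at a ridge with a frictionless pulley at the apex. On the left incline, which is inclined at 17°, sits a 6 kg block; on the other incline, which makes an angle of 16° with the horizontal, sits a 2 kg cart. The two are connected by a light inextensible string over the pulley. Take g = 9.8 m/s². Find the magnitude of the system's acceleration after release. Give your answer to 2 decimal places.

1.47 m/s²

Resolve each weight along its own incline: the 6 kg mass has component 6 × 9.8 × sin 17° = 17.191 N down its slope, and the 2 kg mass has 2 × 9.8 × sin 16° = 5.402 N down its slope.
The 6 kg side's 17.191 N exceeds the other side's 5.402 N, so that mass slides down and the 2 kg mass slides up. Taking that direction as positive, Newton's second law for the whole system gives 17.191 − 5.402 = (6 + 2) a, so a = 11.789 / 8 = 1.4736 m/s².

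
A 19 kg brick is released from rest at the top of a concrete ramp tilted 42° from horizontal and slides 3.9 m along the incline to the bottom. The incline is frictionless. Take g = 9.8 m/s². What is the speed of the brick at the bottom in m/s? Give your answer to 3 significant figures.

7.15 m/s

The weight component along the incline is mg sin 42° = 124.592 N and the normal force is N = mg cos 42° = 138.374 N.
With no friction, a = g sin 42° = 6.5575 m/s².
Starting from rest over a distance of 3.9 m, v² = 2aL = 2 × 6.5575 × 3.9 = 51.1485, so v = 7.1518 m/s.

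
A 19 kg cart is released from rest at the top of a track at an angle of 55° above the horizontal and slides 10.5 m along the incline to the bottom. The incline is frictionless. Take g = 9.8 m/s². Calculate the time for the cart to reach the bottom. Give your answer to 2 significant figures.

1.6 s

The weight component along the incline is mg sin 55° = 152.526 N and the normal force is N = mg cos 55° = 106.800 N.
With no friction, a = g sin 55° = 8.0277 m/s².
Starting from rest, L = ½at², so t = √(2L/a) = √(2 × 10.5 / 8.0277) = 1.6174 s.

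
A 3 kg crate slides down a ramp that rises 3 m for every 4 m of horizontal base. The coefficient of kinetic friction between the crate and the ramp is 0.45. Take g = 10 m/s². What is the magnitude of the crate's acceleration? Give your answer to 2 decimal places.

2.40 m/s²

Resolving the weight along the incline: the component pulling the crate down the slope is mg sin 36.87° = 3 × 10 × 0.6000 = 18.000 N, and the normal force is N = mg cos 36.87° = 3 × 10 × 0.8000 = 24.000 N.
Kinetic friction acts up the slope with magnitude f = μN = 0.45 × 24.000 = 10.800 N.
Net force along the incline is 18.000 − 10.800 = 7.200 N, so a = 7.200 / 3 = 2.4000 m/s².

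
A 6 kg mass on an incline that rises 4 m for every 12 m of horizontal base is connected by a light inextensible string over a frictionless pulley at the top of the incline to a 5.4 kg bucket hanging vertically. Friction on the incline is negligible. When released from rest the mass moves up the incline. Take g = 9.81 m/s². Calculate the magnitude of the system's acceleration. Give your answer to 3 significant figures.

3.01 m/s²

For the mass on the incline: the weight component along the slope is m₁g sin 18.43° = 6 × 9.81 × 0.3162 = 18.612 N and the normal force is N = m₁g cos 18.43° = 55.839 N.
Newton's second law for the mass (up-slope positive): T − 18.612 = 6 a. For the hanging bucket (downward positive): 5.4 × 9.81 − T = 5.4 a.
Adding the two equations eliminates T: 34.362 = 11.4 a, so a = 3.0142 m/s².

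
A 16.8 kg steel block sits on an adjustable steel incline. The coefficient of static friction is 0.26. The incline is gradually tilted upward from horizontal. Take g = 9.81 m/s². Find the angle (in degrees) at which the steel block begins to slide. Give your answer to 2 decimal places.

14.57°

At the threshold of sliding, static friction is at its maximum μ_s N and exactly balances the weight component along the incline: mg sin θ = μ_s mg cos θ.
Hence tan θ = μ_s = 0.26, so θ = arctan(0.26) = 14.5742°.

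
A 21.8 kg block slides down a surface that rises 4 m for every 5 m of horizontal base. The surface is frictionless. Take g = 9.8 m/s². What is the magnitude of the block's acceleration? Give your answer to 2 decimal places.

6.12 m/s²

Resolving the weight along the incline: the component pulling the block down the slope is mg sin 38.66° = 21.8 × 9.8 × 0.6247 = 133.461 N, and the normal force is N = mg cos 38.66° = 21.8 × 9.8 × 0.7809 = 166.831 N.
With no friction the net force along the incline is 133.461 N, so a = g sin 38.66° = 133.461 / 21.8 = 6.1221 m/s².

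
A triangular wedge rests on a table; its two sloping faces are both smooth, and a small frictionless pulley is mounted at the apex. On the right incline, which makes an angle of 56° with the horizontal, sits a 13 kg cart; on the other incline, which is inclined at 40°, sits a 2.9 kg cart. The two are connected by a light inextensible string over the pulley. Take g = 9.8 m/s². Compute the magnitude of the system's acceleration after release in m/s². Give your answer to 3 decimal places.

Resolve each weight along its own incline: the 13 kg mass has component 13 × 9.8 × sin 56° = 105.619 N down its slope, and the 2.9 kg mass has 2.9 × 9.8 × sin 40° = 18.268 N down its slope.
The 13 kg side's 105.619 N exceeds the other side's 18.268 N, so that mass slides down and the 2.9 kg mass slides up. Taking that direction as positive, Newton's second law for the whole system gives 105.619 − 18.268 = (13 + 2.9) a, so a = 87.351 / 15.9 = 5.4938 m/s².

5.494 m/s²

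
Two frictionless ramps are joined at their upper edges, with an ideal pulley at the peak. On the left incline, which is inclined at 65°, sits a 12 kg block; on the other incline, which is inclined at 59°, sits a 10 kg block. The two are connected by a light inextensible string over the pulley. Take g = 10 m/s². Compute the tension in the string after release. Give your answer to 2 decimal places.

Resolve each weight along its own incline: the 12 kg mass has component 12 × 10 × sin 65° = 108.757 N down its slope, and the 10 kg mass has 10 × 10 × sin 59° = 85.717 N down its slope.
The 12 kg side's 108.757 N exceeds the other side's 85.717 N, so that mass slides down and the 10 kg mass slides up. Taking that direction as positive, Newton's second law for the whole system gives 108.757 − 85.717 = (12 + 10) a, so a = 23.040 / 22 = 1.0473 m/s².
For the 10 kg mass (up-slope positive): T − 85.717 = 10 × 1.0473, so T = 96.190 N.

96.19 N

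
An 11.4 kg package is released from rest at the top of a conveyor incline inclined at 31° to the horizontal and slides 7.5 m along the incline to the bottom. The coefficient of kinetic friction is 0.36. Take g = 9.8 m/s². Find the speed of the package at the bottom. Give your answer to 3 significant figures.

5.51 m/s

The weight component along the incline is mg sin 31° = 57.540 N and the normal force is N = mg cos 31° = 95.763 N.
Friction up the slope is f = μN = 0.36 × 95.763 = 34.475 N, so the net downslope force is 57.540 − 34.475 = 23.065 N and a = 23.065 / 11.4 = 2.0232 m/s².
Starting from rest over a distance of 7.5 m, v² = 2aL = 2 × 2.0232 × 7.5 = 30.3480, so v = 5.5089 m/s.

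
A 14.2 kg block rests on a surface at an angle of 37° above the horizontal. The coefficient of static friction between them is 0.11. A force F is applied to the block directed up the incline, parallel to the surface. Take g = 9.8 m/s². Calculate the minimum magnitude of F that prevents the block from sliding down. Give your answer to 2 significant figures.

The normal force is N = mg cos 37° = 111.138 N. With F at its minimum the block is on the verge of sliding down, so static friction is at its maximum μ_s N = 0.11 × 111.138 = 12.225 N and acts up the slope.
Equilibrium along the incline: F + μ_s N = mg sin 37°, so F = 83.749 − 12.225 = 71.524 N.

72 N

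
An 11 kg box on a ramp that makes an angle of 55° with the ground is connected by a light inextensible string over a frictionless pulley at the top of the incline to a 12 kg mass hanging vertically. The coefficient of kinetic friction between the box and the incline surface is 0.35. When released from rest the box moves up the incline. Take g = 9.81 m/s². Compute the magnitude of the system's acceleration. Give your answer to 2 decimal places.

0.33 m/s²

For the box on the incline: the weight component along the slope is m₁g sin 55° = 11 × 9.81 × 0.8192 = 88.400 N and the normal force is N = m₁g cos 55° = 61.895 N.
Kinetic friction opposes the box's motion up the incline: f = μN = 0.35 × 61.895 = 21.663 N acting down the slope.
Newton's second law for the box (up-slope positive): T − 88.400 − 21.663 = 11 a. For the hanging mass (downward positive): 12 × 9.81 − T = 12 a.
Adding the two equations eliminates T: 7.657 = 23 a, so a = 0.3329 m/s².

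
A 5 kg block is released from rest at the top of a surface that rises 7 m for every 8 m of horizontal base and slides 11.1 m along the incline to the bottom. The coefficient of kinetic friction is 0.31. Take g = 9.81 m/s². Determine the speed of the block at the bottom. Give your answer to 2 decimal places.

9.62 m/s

The weight component along the incline is mg sin 41.19° = 32.300 N and the normal force is N = mg cos 41.19° = 36.914 N.
Friction up the slope is f = μN = 0.31 × 36.914 = 11.443 N, so the net downslope force is 32.300 − 11.443 = 20.857 N and a = 20.857 / 5 = 4.1714 m/s².
Starting from rest over a distance of 11.1 m, v² = 2aL = 2 × 4.1714 × 11.1 = 92.6051, so v = 9.6232 m/s.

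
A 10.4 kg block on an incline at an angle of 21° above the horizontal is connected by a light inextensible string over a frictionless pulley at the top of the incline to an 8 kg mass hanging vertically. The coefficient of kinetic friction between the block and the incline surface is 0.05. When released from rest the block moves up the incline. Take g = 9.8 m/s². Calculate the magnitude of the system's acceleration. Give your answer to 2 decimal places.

For the block on the incline: the weight component along the slope is m₁g sin 21° = 10.4 × 9.8 × 0.3584 = 36.528 N and the normal force is N = m₁g cos 21° = 95.151 N.
Kinetic friction opposes the block's motion up the incline: f = μN = 0.05 × 95.151 = 4.758 N acting down the slope.
Newton's second law for the block (up-slope positive): T − 36.528 − 4.758 = 10.4 a. For the hanging mass (downward positive): 8 × 9.8 − T = 8 a.
Adding the two equations eliminates T: 37.114 = 18.4 a, so a = 2.0171 m/s².

2.02 m/s²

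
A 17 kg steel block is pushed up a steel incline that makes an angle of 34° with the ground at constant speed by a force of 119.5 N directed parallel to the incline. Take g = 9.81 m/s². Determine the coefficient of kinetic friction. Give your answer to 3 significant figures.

At constant speed ΣF = 0 along the incline. The applied 119.5 N acts up the slope; the weight component mg sin 34° = 93.257 N and kinetic friction μN both act down the slope.
So 119.5 = 93.257 + μ × 138.259, giving μ = (119.5 − 93.257) / 138.259 = 0.1898.

0.190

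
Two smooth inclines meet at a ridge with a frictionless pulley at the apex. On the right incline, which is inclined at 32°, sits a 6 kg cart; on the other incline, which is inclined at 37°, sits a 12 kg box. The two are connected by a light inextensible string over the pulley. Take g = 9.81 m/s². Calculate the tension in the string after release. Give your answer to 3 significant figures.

Resolve each weight along its own incline: the 6 kg mass has component 6 × 9.81 × sin 32° = 31.191 N down its slope, and the 12 kg mass has 12 × 9.81 × sin 37° = 70.846 N down its slope.
The 12 kg side's 70.846 N exceeds the other side's 31.191 N, so that mass slides down and the 6 kg mass slides up. Taking that direction as positive, Newton's second law for the whole system gives 70.846 − 31.191 = (6 + 12) a, so a = 39.655 / 18 = 2.2031 m/s².
For the 6 kg mass (up-slope positive): T − 31.191 = 6 × 2.2031, so T = 44.410 N.

44.4 N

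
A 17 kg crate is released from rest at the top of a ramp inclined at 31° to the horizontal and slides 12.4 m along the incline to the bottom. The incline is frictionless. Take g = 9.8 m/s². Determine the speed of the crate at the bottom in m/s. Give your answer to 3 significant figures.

The weight component along the incline is mg sin 31° = 85.805 N and the normal force is N = mg cos 31° = 142.804 N.
With no friction, a = g sin 31° = 5.0474 m/s².
Starting from rest over a distance of 12.4 m, v² = 2aL = 2 × 5.0474 × 12.4 = 125.1755, so v = 11.1882 m/s.

11.2 m/s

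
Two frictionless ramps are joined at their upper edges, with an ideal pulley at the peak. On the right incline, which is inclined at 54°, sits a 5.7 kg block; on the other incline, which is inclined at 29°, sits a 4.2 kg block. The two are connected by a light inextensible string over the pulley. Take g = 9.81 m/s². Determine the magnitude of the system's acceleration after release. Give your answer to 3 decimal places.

2.552 m/s²

Resolve each weight along its own incline: the 5.7 kg mass has component 5.7 × 9.81 × sin 54° = 45.238 N down its slope, and the 4.2 kg mass has 4.2 × 9.81 × sin 29° = 19.975 N down its slope.
The 5.7 kg side's 45.238 N exceeds the other side's 19.975 N, so that mass slides down and the 4.2 kg mass slides up. Taking that direction as positive, Newton's second law for the whole system gives 45.238 − 19.975 = (5.7 + 4.2) a, so a = 25.263 / 9.9 = 2.5518 m/s².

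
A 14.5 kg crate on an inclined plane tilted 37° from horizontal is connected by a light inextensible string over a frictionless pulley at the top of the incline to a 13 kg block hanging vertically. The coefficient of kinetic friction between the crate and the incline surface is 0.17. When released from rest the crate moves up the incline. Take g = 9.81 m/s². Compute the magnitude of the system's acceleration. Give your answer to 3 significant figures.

0.822 m/s²

For the crate on the incline: the weight component along the slope is m₁g sin 37° = 14.5 × 9.81 × 0.6018 = 85.603 N and the normal force is N = m₁g cos 37° = 113.602 N.
Kinetic friction opposes the crate's motion up the incline: f = μN = 0.17 × 113.602 = 19.312 N acting down the slope.
Newton's second law for the crate (up-slope positive): T − 85.603 − 19.312 = 14.5 a. For the hanging block (downward positive): 13 × 9.81 − T = 13 a.
Adding the two equations eliminates T: 22.615 = 27.5 a, so a = 0.8224 m/s².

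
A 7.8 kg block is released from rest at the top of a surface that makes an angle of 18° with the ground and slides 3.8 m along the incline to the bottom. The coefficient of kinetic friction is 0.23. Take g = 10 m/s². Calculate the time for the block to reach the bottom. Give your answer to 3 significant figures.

The weight component along the incline is mg sin 18° = 24.103 N and the normal force is N = mg cos 18° = 74.182 N.
Friction up the slope is f = μN = 0.23 × 74.182 = 17.062 N, so the net downslope force is 24.103 − 17.062 = 7.041 N and a = 7.041 / 7.8 = 0.9027 m/s².
Starting from rest, L = ½at², so t = √(2L/a) = √(2 × 3.8 / 0.9027) = 2.9016 s.

2.90 s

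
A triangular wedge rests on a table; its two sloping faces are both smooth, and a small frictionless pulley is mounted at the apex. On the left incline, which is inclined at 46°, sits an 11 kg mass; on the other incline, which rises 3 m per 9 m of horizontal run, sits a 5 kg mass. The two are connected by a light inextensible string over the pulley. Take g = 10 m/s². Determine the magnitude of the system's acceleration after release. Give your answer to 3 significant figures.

3.96 m/s²

Resolve each weight along its own incline: the 11 kg mass has component 11 × 10 × sin 46° = 79.127 N down its slope, and the 5 kg mass has 5 × 10 × sin 18.43° = 15.811 N down its slope.
The 11 kg side's 79.127 N exceeds the other side's 15.811 N, so that mass slides down and the 5 kg mass slides up. Taking that direction as positive, Newton's second law for the whole system gives 79.127 − 15.811 = (11 + 5) a, so a = 63.316 / 16 = 3.9573 m/s².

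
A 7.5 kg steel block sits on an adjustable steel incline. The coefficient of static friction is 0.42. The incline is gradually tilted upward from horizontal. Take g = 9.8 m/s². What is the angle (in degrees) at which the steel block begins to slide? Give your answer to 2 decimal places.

22.78°

At the threshold of sliding, static friction is at its maximum μ_s N and exactly balances the weight component along the incline: mg sin θ = μ_s mg cos θ.
Hence tan θ = μ_s = 0.42, so θ = arctan(0.42) = 22.7824°.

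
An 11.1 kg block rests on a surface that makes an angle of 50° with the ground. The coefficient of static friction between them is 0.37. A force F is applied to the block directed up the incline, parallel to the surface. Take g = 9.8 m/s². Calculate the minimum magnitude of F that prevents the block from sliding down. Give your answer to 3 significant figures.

The normal force is N = mg cos 50° = 69.922 N. With F at its minimum the block is on the verge of sliding down, so static friction is at its maximum μ_s N = 0.37 × 69.922 = 25.871 N and acts up the slope.
Equilibrium along the incline: F + μ_s N = mg sin 50°, so F = 83.330 − 25.871 = 57.459 N.

57.5 N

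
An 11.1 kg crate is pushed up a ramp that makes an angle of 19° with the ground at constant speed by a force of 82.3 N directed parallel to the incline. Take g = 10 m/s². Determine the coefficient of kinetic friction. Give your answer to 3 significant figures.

At constant speed ΣF = 0 along the incline. The applied 82.3 N acts up the slope; the weight component mg sin 19° = 36.138 N and kinetic friction μN both act down the slope.
So 82.3 = 36.138 + μ × 104.953, giving μ = (82.3 − 36.138) / 104.953 = 0.4398.

0.440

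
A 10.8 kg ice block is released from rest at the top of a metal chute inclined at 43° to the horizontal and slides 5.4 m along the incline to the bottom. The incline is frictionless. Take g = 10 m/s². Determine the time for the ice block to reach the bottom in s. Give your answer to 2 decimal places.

1.26 s

The weight component along the incline is mg sin 43° = 73.656 N and the normal force is N = mg cos 43° = 78.986 N.
With no friction, a = g sin 43° = 6.8200 m/s².
Starting from rest, L = ½at², so t = √(2L/a) = √(2 × 5.4 / 6.8200) = 1.2584 s.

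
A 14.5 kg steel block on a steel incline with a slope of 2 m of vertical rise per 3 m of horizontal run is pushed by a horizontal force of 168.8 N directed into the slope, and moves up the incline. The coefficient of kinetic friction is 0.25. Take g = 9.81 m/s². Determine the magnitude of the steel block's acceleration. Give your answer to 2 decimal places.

0.59 m/s²

The horizontal push has components F cos 33.69° = 168.8 × 0.8321 = 140.458 N up the incline and F sin 33.69° = 168.8 × 0.5547 = 93.633 N pressing into the surface.
The normal force is therefore N = mg cos 33.69° + F sin 33.69° = 118.362 + 93.633 = 211.995 N, and kinetic friction down the slope is μN = 0.25 × 211.995 = 52.999 N.
Along the incline: F cos 33.69° − mg sin 33.69° − μN = ma, so 140.458 − 78.903 − 52.999 = 14.5 a, giving a = 0.5901 m/s².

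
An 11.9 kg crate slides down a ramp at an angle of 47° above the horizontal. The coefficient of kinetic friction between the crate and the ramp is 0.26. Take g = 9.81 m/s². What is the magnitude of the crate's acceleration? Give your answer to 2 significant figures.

Resolving the weight along the incline: the component pulling the crate down the slope is mg sin 47° = 11.9 × 9.81 × 0.7314 = 85.383 N, and the normal force is N = mg cos 47° = 11.9 × 9.81 × 0.6820 = 79.616 N.
Kinetic friction acts up the slope with magnitude f = μN = 0.26 × 79.616 = 20.700 N.
Net force along the incline is 85.383 − 20.700 = 64.683 N, so a = 64.683 / 11.9 = 5.4355 m/s².

5.4 m/s²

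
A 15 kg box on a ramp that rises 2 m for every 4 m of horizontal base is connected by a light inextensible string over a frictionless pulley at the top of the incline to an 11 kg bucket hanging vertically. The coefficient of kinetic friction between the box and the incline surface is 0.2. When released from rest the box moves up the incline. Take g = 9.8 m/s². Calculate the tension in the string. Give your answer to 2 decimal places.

For the box on the incline: the weight component along the slope is m₁g sin 26.57° = 15 × 9.8 × 0.4472 = 65.738 N and the normal force is N = m₁g cos 26.57° = 131.481 N.
Kinetic friction opposes the box's motion up the incline: f = μN = 0.2 × 131.481 = 26.296 N acting down the slope.
Newton's second law for the box (up-slope positive): T − 65.738 − 26.296 = 15 a. For the hanging bucket (downward positive): 11 × 9.8 − T = 11 a.
Adding the two equations eliminates T: 15.766 = 26 a, so a = 0.6064 m/s².
Then from the hanging bucket's equation, T = 11 × (9.8 − 0.6064) = 101.130 N.

101.13 N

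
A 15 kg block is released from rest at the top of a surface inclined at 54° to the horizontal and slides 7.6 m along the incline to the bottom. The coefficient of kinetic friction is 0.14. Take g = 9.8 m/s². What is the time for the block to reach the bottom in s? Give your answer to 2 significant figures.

1.5 s

The weight component along the incline is mg sin 54° = 118.925 N and the normal force is N = mg cos 54° = 86.404 N.
Friction up the slope is f = μN = 0.14 × 86.404 = 12.097 N, so the net downslope force is 118.925 − 12.097 = 106.828 N and a = 106.828 / 15 = 7.1219 m/s².
Starting from rest, L = ½at², so t = √(2L/a) = √(2 × 7.6 / 7.1219) = 1.4609 s.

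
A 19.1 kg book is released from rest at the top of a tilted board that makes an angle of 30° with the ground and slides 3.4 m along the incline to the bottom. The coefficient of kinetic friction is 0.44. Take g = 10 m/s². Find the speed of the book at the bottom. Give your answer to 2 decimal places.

The weight component along the incline is mg sin 30° = 95.500 N and the normal force is N = mg cos 30° = 165.411 N.
Friction up the slope is f = μN = 0.44 × 165.411 = 72.781 N, so the net downslope force is 95.500 − 72.781 = 22.719 N and a = 22.719 / 19.1 = 1.1895 m/s².
Starting from rest over a distance of 3.4 m, v² = 2aL = 2 × 1.1895 × 3.4 = 8.0886, so v = 2.8440 m/s.

2.84 m/s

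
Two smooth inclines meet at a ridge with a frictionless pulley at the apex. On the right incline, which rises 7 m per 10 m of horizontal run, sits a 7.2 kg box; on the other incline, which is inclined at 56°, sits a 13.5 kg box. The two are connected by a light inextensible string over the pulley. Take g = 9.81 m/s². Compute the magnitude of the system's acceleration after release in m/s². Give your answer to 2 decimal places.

Resolve each weight along its own incline: the 7.2 kg mass has component 7.2 × 9.81 × sin 34.99° = 40.505 N down its slope, and the 13.5 kg mass has 13.5 × 9.81 × sin 56° = 109.794 N down its slope.
The 13.5 kg side's 109.794 N exceeds the other side's 40.505 N, so that mass slides down and the 7.2 kg mass slides up. Taking that direction as positive, Newton's second law for the whole system gives 109.794 − 40.505 = (7.2 + 13.5) a, so a = 69.289 / 20.7 = 3.3473 m/s².

3.35 m/s²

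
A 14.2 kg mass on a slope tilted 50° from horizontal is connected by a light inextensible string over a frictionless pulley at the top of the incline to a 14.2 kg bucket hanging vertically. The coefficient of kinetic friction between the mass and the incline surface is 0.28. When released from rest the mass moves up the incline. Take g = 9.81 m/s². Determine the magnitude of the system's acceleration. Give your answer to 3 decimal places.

For the mass on the incline: the weight component along the slope is m₁g sin 50° = 14.2 × 9.81 × 0.7660 = 106.705 N and the normal force is N = m₁g cos 50° = 89.542 N.
Kinetic friction opposes the mass's motion up the incline: f = μN = 0.28 × 89.542 = 25.072 N acting down the slope.
Newton's second law for the mass (up-slope positive): T − 106.705 − 25.072 = 14.2 a. For the hanging bucket (downward positive): 14.2 × 9.81 − T = 14.2 a.
Adding the two equations eliminates T: 7.525 = 28.4 a, so a = 0.2650 m/s².

0.265 m/s²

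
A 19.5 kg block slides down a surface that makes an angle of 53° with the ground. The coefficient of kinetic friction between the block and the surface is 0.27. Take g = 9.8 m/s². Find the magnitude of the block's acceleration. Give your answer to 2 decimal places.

6.23 m/s²

Resolving the weight along the incline: the component pulling the block down the slope is mg sin 53° = 19.5 × 9.8 × 0.7986 = 152.612 N, and the normal force is N = mg cos 53° = 19.5 × 9.8 × 0.6018 = 115.004 N.
Kinetic friction acts up the slope with magnitude f = μN = 0.27 × 115.004 = 31.051 N.
Net force along the incline is 152.612 − 31.051 = 121.561 N, so a = 121.561 / 19.5 = 6.2339 m/s².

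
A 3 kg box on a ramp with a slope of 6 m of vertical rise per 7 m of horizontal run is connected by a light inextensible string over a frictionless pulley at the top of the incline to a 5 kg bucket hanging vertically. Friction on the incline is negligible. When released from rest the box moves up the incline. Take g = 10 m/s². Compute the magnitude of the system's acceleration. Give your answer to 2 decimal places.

3.81 m/s²

For the box on the incline: the weight component along the slope is m₁g sin 40.60° = 3 × 10 × 0.6508 = 19.524 N and the normal force is N = m₁g cos 40.60° = 22.778 N.
Newton's second law for the box (up-slope positive): T − 19.524 = 3 a. For the hanging bucket (downward positive): 5 × 10 − T = 5 a.
Adding the two equations eliminates T: 30.476 = 8 a, so a = 3.8095 m/s².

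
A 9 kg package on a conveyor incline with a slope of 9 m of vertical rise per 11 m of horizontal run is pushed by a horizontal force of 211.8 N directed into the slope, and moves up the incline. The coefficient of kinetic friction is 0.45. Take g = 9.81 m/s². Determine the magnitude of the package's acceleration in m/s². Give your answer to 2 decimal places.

1.88 m/s²

The horizontal push has components F cos 39.29° = 211.8 × 0.7740 = 163.933 N up the incline and F sin 39.29° = 211.8 × 0.6332 = 134.112 N pressing into the surface.
The normal force is therefore N = mg cos 39.29° + F sin 39.29° = 68.336 + 134.112 = 202.448 N, and kinetic friction down the slope is μN = 0.45 × 202.448 = 91.102 N.
Along the incline: F cos 39.29° − mg sin 39.29° − μN = ma, so 163.933 − 55.905 − 91.102 = 9 a, giving a = 1.8807 m/s².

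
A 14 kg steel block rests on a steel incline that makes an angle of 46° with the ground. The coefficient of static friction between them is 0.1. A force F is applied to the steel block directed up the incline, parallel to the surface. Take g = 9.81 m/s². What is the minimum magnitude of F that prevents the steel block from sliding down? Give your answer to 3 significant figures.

89.3 N

The normal force is N = mg cos 46° = 95.404 N. With F at its minimum the steel block is on the verge of sliding down, so static friction is at its maximum μ_s N = 0.1 × 95.404 = 9.540 N and acts up the slope.
Equilibrium along the incline: F + μ_s N = mg sin 46°, so F = 98.794 − 9.540 = 89.254 N.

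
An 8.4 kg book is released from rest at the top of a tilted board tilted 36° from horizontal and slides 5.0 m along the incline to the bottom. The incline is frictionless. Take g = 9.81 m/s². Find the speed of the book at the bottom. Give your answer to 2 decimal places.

7.59 m/s

The weight component along the incline is mg sin 36° = 48.436 N and the normal force is N = mg cos 36° = 66.666 N.
With no friction, a = g sin 36° = 5.7662 m/s².
Starting from rest over a distance of 5.0 m, v² = 2aL = 2 × 5.7662 × 5.0 = 57.6620, so v = 7.5935 m/s.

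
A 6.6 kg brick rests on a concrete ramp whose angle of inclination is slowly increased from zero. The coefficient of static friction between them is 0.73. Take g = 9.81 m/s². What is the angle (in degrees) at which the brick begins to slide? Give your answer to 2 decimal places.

36.13°

At the threshold of sliding, static friction is at its maximum μ_s N and exactly balances the weight component along the incline: mg sin θ = μ_s mg cos θ.
Hence tan θ = μ_s = 0.73, so θ = arctan(0.73) = 36.1294°.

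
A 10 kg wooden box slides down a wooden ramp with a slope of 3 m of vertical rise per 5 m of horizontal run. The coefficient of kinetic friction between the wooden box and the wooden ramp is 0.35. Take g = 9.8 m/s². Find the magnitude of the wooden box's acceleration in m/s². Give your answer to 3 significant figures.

2.10 m/s²

Resolving the weight along the incline: the component pulling the wooden box down the slope is mg sin 30.96° = 10 × 9.8 × 0.5145 = 50.421 N, and the normal force is N = mg cos 30.96° = 10 × 9.8 × 0.8575 = 84.035 N.
Kinetic friction acts up the slope with magnitude f = μN = 0.35 × 84.035 = 29.412 N.
Net force along the incline is 50.421 − 29.412 = 21.009 N, so a = 21.009 / 10 = 2.1009 m/s².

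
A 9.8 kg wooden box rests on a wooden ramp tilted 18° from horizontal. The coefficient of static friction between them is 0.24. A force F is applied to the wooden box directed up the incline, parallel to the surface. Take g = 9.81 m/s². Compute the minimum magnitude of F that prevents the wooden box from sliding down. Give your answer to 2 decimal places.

7.76 N

The normal force is N = mg cos 18° = 91.433 N. With F at its minimum the wooden box is on the verge of sliding down, so static friction is at its maximum μ_s N = 0.24 × 91.433 = 21.944 N and acts up the slope.
Equilibrium along the incline: F + μ_s N = mg sin 18°, so F = 29.708 − 21.944 = 7.764 N.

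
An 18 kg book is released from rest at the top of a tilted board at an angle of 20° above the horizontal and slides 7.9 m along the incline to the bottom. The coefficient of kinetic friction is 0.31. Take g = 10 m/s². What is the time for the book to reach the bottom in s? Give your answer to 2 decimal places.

The weight component along the incline is mg sin 20° = 61.564 N and the normal force is N = mg cos 20° = 169.145 N.
Friction up the slope is f = μN = 0.31 × 169.145 = 52.435 N, so the net downslope force is 61.564 − 52.435 = 9.129 N and a = 9.129 / 18 = 0.5072 m/s².
Starting from rest, L = ½at², so t = √(2L/a) = √(2 × 7.9 / 0.5072) = 5.5813 s.

5.58 s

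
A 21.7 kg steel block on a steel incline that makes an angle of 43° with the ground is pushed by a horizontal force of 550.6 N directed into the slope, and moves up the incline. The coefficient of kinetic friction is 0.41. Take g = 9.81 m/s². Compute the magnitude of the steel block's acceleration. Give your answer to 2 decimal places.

The horizontal push has components F cos 43° = 550.6 × 0.7314 = 402.709 N up the incline and F sin 43° = 550.6 × 0.6820 = 375.509 N pressing into the surface.
The normal force is therefore N = mg cos 43° + F sin 43° = 155.698 + 375.509 = 531.207 N, and kinetic friction down the slope is μN = 0.41 × 531.207 = 217.795 N.
Along the incline: F cos 43° − mg sin 43° − μN = ma, so 402.709 − 145.182 − 217.795 = 21.7 a, giving a = 1.8310 m/s².

1.83 m/s²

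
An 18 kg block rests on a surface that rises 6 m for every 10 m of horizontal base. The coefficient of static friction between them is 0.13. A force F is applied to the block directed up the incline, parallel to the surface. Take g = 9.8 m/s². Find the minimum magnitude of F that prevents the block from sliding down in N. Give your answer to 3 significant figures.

The normal force is N = mg cos 30.96° = 151.262 N. With F at its minimum the block is on the verge of sliding down, so static friction is at its maximum μ_s N = 0.13 × 151.262 = 19.664 N and acts up the slope.
Equilibrium along the incline: F + μ_s N = mg sin 30.96°, so F = 90.757 − 19.664 = 71.093 N.

71.1 N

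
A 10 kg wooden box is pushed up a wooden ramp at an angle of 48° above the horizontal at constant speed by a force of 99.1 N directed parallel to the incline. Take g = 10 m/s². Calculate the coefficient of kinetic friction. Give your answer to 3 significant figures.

0.370

At constant speed ΣF = 0 along the incline. The applied 99.1 N acts up the slope; the weight component mg sin 48° = 74.314 N and kinetic friction μN both act down the slope.
So 99.1 = 74.314 + μ × 66.913, giving μ = (99.1 − 74.314) / 66.913 = 0.3704.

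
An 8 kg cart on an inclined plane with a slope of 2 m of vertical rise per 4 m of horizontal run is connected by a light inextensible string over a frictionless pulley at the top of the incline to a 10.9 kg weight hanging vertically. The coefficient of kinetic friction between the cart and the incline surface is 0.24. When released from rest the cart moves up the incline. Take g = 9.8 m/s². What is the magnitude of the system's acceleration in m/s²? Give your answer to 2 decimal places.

2.91 m/s²

For the cart on the incline: the weight component along the slope is m₁g sin 26.57° = 8 × 9.8 × 0.4472 = 35.060 N and the normal force is N = m₁g cos 26.57° = 70.123 N.
Kinetic friction opposes the cart's motion up the incline: f = μN = 0.24 × 70.123 = 16.830 N acting down the slope.
Newton's second law for the cart (up-slope positive): T − 35.060 − 16.830 = 8 a. For the hanging weight (downward positive): 10.9 × 9.8 − T = 10.9 a.
Adding the two equations eliminates T: 54.930 = 18.9 a, so a = 2.9063 m/s².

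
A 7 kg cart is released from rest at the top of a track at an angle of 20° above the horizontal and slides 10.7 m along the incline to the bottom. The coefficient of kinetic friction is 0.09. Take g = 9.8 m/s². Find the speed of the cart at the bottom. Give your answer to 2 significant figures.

The weight component along the incline is mg sin 20° = 23.463 N and the normal force is N = mg cos 20° = 64.463 N.
Friction up the slope is f = μN = 0.09 × 64.463 = 5.802 N, so the net downslope force is 23.463 − 5.802 = 17.661 N and a = 17.661 / 7 = 2.5230 m/s².
Starting from rest over a distance of 10.7 m, v² = 2aL = 2 × 2.5230 × 10.7 = 53.9922, so v = 7.3479 m/s.

7.3 m/s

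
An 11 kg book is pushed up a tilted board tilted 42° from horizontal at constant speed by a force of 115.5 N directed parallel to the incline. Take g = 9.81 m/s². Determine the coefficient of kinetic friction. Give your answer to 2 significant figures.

0.54

At constant speed ΣF = 0 along the incline. The applied 115.5 N acts up the slope; the weight component mg sin 42° = 72.206 N and kinetic friction μN both act down the slope.
So 115.5 = 72.206 + μ × 80.193, giving μ = (115.5 − 72.206) / 80.193 = 0.5399.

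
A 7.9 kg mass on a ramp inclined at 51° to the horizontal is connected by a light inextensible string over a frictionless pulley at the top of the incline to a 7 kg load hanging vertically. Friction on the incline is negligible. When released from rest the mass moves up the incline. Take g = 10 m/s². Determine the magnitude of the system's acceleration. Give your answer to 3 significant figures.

For the mass on the incline: the weight component along the slope is m₁g sin 51° = 7.9 × 10 × 0.7771 = 61.391 N and the normal force is N = m₁g cos 51° = 49.716 N.
Newton's second law for the mass (up-slope positive): T − 61.391 = 7.9 a. For the hanging load (downward positive): 7 × 10 − T = 7 a.
Adding the two equations eliminates T: 8.609 = 14.9 a, so a = 0.5778 m/s².

0.578 m/s²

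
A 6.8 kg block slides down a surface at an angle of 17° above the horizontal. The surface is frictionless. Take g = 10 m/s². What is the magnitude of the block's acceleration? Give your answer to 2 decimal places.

Resolving the weight along the incline: the component pulling the block down the slope is mg sin 17° = 6.8 × 10 × 0.2924 = 19.883 N, and the normal force is N = mg cos 17° = 6.8 × 10 × 0.9563 = 65.028 N.
With no friction the net force along the incline is 19.883 N, so a = g sin 17° = 19.883 / 6.8 = 2.9240 m/s².

2.92 m/s²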